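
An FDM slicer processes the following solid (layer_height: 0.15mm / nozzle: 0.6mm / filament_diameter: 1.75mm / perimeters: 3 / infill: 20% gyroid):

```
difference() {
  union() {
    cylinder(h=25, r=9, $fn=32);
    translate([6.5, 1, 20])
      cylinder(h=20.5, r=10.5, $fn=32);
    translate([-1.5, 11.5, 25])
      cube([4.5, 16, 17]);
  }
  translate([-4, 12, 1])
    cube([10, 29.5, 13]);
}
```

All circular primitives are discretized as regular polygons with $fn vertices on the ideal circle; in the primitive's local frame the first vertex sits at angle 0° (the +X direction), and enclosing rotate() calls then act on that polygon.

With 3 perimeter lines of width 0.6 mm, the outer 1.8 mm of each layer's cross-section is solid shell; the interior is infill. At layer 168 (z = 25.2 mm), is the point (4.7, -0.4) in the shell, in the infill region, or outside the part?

At z = 25.2 mm: the cylinder is absent (z outside [0, 25]); the cylinder at (6.5, 1): section is a regular 32-gon, circumradius r=10.5; the cube at (-1.5, 11.5) is present — its section is the full 4.5×16 rectangle; Combining (union): the 2 present regions are separate (no shared area or edge), so areas and boundary lengths simply add and each stays a separate island — 2 connected regions; the cube at (-4, 12) does not reach this height (z outside [1, 14]); Taking the first minus the rest: none of the subtracted shapes is present at this height, so that combined region is unchanged — 2 connected regions. Overall, the cross-section has 2 separate islands. The nearest boundary edge runs (-0.92, -6.42)→(-2.23, -4.83); distance from the point to it = 8.17 mm. (Shell/infill is judged within the island containing the point — the largest one.) The point is inside the cross-section and 8.17 mm from the nearest boundary — more than the 1.8 mm shell width (3 × 0.6), so it's in the infill interior.

infill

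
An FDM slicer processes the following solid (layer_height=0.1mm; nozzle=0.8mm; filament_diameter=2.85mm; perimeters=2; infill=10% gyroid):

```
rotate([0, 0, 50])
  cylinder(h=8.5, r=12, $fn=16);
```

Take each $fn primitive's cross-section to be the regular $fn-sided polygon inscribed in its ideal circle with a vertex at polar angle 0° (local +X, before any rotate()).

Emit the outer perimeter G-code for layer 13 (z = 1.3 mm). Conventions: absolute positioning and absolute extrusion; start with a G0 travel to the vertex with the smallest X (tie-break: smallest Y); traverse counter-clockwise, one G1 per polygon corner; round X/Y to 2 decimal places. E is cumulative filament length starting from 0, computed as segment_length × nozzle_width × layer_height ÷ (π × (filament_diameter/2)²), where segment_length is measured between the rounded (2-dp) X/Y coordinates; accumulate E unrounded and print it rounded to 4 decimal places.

At z = 1.3 mm: the r=12 cylinder gives a regular 16-gon of circumradius 12 (constant along its height); (whole slice rotated 50° about Z — lengths, areas and connectivity unchanged). The outline is a single polygon with 16 vertices. Extrusion per mm of travel: 0.8 × 0.1 / (π × 1.425²) = 0.012540. Accumulating E over each segment gives final E = 0.9391.

G0 X-11.95 Y-1.05 Z1.30
G1 X-10.64 Y-5.54 E0.0587
G1 X-7.71 Y-9.19 E0.1173
G1 X-3.61 Y-11.44 E0.1760
G1 X1.05 Y-11.95 E0.2348
G1 X5.54 Y-10.64 E0.2934
G1 X9.19 Y-7.71 E0.3521
G1 X11.44 Y-3.61 E0.4108
G1 X11.95 Y1.05 E0.4696
G1 X10.64 Y5.54 E0.5282
G1 X7.71 Y9.19 E0.5869
G1 X3.61 Y11.44 E0.6456
G1 X-1.05 Y11.95 E0.7044
G1 X-5.54 Y10.64 E0.7630
G1 X-9.19 Y7.71 E0.8217
G1 X-11.44 Y3.61 E0.8804
G1 X-11.95 Y-1.05 E0.9391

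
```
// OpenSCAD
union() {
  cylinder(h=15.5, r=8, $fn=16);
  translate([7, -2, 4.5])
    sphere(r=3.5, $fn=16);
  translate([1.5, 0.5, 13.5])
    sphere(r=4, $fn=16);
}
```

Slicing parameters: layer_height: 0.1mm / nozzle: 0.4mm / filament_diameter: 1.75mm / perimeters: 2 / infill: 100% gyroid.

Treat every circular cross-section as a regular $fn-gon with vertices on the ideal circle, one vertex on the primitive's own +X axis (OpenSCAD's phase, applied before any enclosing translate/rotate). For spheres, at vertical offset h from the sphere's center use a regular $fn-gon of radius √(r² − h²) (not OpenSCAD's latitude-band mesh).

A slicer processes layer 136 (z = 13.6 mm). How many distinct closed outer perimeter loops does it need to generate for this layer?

1

At z = 13.6 mm: the r=8 cylinder contributes a regular 16-gon of circumradius 8; the sphere at (7, -2) does not reach this height (|z−center|=9.100 > r=3.5); the r=4 sphere at (1.5, 0.5) slices to a regular 16-gon of circumradius 3.999 (√(r²−h²) with h=0.1 from center); Taking the union: the r=4 sphere at (1.5, 0.5) lies entirely inside the r=8 cylinder, so the union is just the r=8 cylinder — 1 connected region. The result has 1 disconnected region.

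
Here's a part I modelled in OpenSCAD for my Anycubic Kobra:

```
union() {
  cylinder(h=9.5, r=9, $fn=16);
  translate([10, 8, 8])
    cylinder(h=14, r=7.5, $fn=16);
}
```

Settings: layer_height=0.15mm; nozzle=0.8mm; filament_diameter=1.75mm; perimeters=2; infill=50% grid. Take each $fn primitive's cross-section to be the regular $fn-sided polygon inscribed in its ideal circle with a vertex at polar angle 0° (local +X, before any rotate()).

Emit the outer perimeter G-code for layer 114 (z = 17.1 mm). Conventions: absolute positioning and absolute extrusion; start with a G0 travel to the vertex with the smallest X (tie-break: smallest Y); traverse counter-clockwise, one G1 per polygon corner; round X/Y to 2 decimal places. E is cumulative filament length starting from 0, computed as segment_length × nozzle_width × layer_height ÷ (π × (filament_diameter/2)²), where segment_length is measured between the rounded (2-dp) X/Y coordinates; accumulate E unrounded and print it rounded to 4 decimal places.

At z = 17.1 mm: the cylinder does not reach this height (z outside [0, 9.5]); the r=7.5 cylinder at (10, 8) gives a regular 16-gon of circumradius 7.5 (constant along its height); Taking the union: only the r=7.5 cylinder at (10, 8) is present, so the union is just that shape — 1 connected region. The outline is a single polygon with 16 vertices. Extrusion per mm of travel: 0.8 × 0.15 / (π × 0.875²) = 0.049890. Accumulating E over each segment gives final E = 2.3357.

G0 X2.50 Y8.00 Z17.10
G1 X3.07 Y5.13 E0.1460
G1 X4.70 Y2.70 E0.2920
G1 X7.13 Y1.07 E0.4379
G1 X10.00 Y0.50 E0.5839
G1 X12.87 Y1.07 E0.7299
G1 X15.30 Y2.70 E0.8759
G1 X16.93 Y5.13 E1.0219
G1 X17.50 Y8.00 E1.1679
G1 X16.93 Y10.87 E1.3138
G1 X15.30 Y13.30 E1.4598
G1 X12.87 Y14.93 E1.6058
G1 X10.00 Y15.50 E1.7518
G1 X7.13 Y14.93 E1.8978
G1 X4.70 Y13.30 E2.0437
G1 X3.07 Y10.87 E2.1897
G1 X2.50 Y8.00 E2.3357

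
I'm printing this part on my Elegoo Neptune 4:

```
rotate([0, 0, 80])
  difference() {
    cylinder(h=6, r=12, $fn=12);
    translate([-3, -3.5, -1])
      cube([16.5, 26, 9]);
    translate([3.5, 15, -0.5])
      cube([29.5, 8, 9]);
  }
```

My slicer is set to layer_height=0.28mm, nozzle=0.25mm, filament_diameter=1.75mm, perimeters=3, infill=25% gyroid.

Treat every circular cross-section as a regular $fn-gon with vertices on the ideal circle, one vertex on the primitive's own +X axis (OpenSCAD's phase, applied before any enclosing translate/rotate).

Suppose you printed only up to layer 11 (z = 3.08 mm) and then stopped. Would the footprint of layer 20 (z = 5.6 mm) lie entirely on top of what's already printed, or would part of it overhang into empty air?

Compare the two slices. At z = 3.08: the r=12 cylinder contributes a regular 12-gon of circumradius 12 (area = (12/2)·12.000²·sin(360°/12) = 432.00 mm²); the cube at (-3, -3.5) (footprint 16.5×26) is included at this height (area 429.00 mm²); the cube at (3.5, 15) is present — its section is the full 29.5×8 rectangle (area 236.00 mm²); Taking the first minus the rest: starting from the r=12 cylinder (432.00 mm²), the 16.5×26 cube at (-3, -3.5) partially overlaps it — only the 193.65 mm² overlap (of its 429.00 mm²) is removed, clipping the outline; the 29.5×8 cube at (3.5, 15) misses the remaining region (no effect) — area = 238.35 mm²; (whole slice rotated 80° about Z — lengths, areas and connectivity unchanged). At z = 5.6: the r=12 cylinder gives a regular 12-gon of circumradius 12 (constant along its height) (area = (12/2)·12.000²·sin(360°/12) = 432.00 mm²); the 16.5×26 cube at (-3, -3.5) contributes its full rectangle (area 429.00 mm²); the cube at (3.5, 15) is present — its section is the full 29.5×8 rectangle (area 236.00 mm²); After the difference (first − rest): starting from the r=12 cylinder (432.00 mm²), the 16.5×26 cube at (-3, -3.5) partially overlaps it — only the 193.65 mm² overlap (of its 429.00 mm²) is removed, clipping the outline; the 29.5×8 cube at (3.5, 15) misses the remaining region (no effect) — area = 238.35 mm²; (whole slice rotated 80° about Z — lengths, areas and connectivity unchanged). Checking containment: the cross-section at z = 5.6 is a subset of the cross-section at z = 3.08.

entirely on top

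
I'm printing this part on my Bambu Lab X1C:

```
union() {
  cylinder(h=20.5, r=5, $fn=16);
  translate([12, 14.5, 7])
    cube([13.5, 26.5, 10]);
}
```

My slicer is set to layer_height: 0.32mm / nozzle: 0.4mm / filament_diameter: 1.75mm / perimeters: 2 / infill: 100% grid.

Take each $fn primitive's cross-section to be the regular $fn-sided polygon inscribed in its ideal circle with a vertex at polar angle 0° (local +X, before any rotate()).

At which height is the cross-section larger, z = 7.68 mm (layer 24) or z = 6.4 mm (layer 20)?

layer 24 (z = 7.68 mm)

Layer 24 (z = 7.68): the r=5 cylinder gives a regular 16-gon of circumradius 5 (constant along its height) (area = (16/2)·5.000²·sin(360°/16) = 76.54 mm²); the cube at (12, 14.5) is present — its section is the full 13.5×26.5 rectangle (area 357.75 mm²); Taking the union: the 2 present regions are separate (no shared area or edge), so areas and boundary lengths simply add and each stays a separate island — area = 434.29 mm². So its area = 434.29 mm². Layer 20 (z = 6.4): the r=5 cylinder contributes a regular 16-gon of circumradius 5 (area = (16/2)·5.000²·sin(360°/16) = 76.54 mm²); the cube at (12, 14.5) is absent (z outside [7, 17]); Taking the union: only the r=5 cylinder is present, so the union is just that shape — area = 76.54 mm². So its area = 76.54 mm². Layer 24 is larger (434.29 vs 76.54 mm²).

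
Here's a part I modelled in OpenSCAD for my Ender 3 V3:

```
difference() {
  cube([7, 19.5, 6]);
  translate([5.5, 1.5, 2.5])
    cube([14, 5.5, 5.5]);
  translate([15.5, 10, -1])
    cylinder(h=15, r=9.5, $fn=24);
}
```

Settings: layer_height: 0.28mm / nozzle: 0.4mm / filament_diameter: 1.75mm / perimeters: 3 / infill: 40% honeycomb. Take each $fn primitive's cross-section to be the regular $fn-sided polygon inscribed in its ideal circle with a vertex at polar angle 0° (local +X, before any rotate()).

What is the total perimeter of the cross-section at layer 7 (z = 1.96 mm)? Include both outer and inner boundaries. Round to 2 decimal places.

At z = 1.96 mm: the cube (footprint 7×19.5) is included at this height (perimeter 53.00 mm); the cube at (5.5, 1.5) is not intersected at this z (z outside [2.5, 8]); the cylinder at (15.5, 10): section is a regular 24-gon, circumradius r=9.5 (perimeter = 2·24·9.500·sin(180°/24) = 59.52 mm); Subtracting the remaining from the first: starting from the 7×19.5 cube, the r=9.5 cylinder at (15.5, 10) partially overlaps it — only the 5.23 mm² overlap (of its 280.30 mm²) is removed, clipping the outline — boundary = 53.31 mm. Overall, the cross-section is a single solid region. Total boundary length (outer) = 53.31 mm.

53.31 mm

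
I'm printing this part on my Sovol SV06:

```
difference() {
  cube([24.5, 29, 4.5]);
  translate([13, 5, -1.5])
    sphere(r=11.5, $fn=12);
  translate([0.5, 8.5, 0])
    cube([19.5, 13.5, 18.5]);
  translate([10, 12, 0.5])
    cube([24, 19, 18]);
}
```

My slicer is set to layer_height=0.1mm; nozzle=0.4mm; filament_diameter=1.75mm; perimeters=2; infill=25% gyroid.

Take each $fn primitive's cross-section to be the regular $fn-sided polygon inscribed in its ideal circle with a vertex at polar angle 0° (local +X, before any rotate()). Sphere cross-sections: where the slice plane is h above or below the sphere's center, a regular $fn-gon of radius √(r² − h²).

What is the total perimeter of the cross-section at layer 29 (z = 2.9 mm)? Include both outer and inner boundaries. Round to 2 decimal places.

115.59 mm

At z = 2.9 mm: the 24.5×29 cube contributes its full rectangle (perimeter 107.00 mm); the r=11.5 sphere at (13, 5) contributes a regular 12-gon of circumradius √(11.5²−4.4²) = 10.625 (perimeter = 2·12·10.625·sin(180°/12) = 66.00 mm); the cube at (0.5, 8.5) (footprint 19.5×13.5) is included at this height (perimeter 66.00 mm); the cube at (10, 12) (footprint 24×19) is included at this height (perimeter 86.00 mm); Taking the first minus the rest: starting from the 24.5×29 cube, the r=11.5 sphere at (13, 5) partially overlaps it — only the 268.89 mm² overlap (of its 338.67 mm²) is removed, clipping the outline; the 19.5×13.5 cube at (0.5, 8.5) partially overlaps it — only the 171.86 mm² overlap (of its 263.25 mm²) is removed, clipping the outline; the 24×19 cube at (10, 12) partially overlaps it — only the 146.37 mm² overlap (of its 456.00 mm²) is removed, clipping the outline — boundary = 115.59 mm. Overall, the cross-section has 2 separate islands. Total boundary length (outer) = 115.59 mm.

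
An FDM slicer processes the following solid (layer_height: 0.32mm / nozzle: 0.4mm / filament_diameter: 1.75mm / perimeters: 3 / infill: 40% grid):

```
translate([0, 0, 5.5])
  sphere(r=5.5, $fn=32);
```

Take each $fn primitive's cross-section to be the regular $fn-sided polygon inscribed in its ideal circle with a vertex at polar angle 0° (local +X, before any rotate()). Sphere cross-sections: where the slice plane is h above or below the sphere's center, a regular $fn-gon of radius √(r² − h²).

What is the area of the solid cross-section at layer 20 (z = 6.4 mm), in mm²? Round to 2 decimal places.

91.90 mm²

At z = 6.4 mm: the r=5.5 sphere slices to a regular 32-gon of circumradius 5.426 (√(r²−h²) with h=0.9 from center) (area = (32/2)·5.426²·sin(360°/32) = 91.90 mm²). Overall, the cross-section is a single solid region. Net area = 91.90 mm².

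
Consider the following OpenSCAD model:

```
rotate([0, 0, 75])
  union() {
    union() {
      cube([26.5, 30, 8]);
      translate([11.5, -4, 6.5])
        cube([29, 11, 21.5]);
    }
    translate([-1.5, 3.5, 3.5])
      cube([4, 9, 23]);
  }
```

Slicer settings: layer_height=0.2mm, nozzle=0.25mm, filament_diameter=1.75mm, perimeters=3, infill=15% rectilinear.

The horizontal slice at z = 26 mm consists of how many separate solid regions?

2

At z = 26 mm: the cube is absent (z outside [0, 8]); the cube at (11.5, -4) is present — its section is the full 29×11 rectangle; Taking the union: only the 29×11 cube at (11.5, -4) is present, so the union is just that shape — 1 connected region; the 4×9 cube at (-1.5, 3.5) contributes its full rectangle; Merging all regions: the 2 present regions are separate (no shared area or edge), so areas and boundary lengths simply add and each stays a separate island — 2 connected regions; (rotated 75° about Z; rotation is an isometry so areas/perimeters/island counts are preserved). The result has 2 disconnected regions.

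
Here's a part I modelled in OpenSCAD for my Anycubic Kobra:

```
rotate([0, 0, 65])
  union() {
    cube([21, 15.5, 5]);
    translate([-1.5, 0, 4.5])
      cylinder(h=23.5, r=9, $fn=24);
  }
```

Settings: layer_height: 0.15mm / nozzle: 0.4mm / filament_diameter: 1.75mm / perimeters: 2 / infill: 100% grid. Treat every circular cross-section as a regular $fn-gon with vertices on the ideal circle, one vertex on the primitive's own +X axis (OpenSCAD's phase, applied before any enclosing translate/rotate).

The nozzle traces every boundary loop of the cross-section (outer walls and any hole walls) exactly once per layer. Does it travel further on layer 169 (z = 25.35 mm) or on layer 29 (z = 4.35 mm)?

Layer 169 (z = 25.35): the cube is absent (z outside [0, 5]); the r=9 cylinder at (-1.5, 0) contributes a regular 24-gon of circumradius 9 (perimeter = 2·24·9.000·sin(180°/24) = 56.39 mm); Combining (union): only the r=9 cylinder at (-1.5, 0) is present, so the union is just that shape — boundary = 56.39 mm; (rotated 65° about Z; rotation is an isometry so areas/perimeters/island counts are preserved). So its perimeter = 56.39 mm. Layer 29 (z = 4.35): the cube is present — its section is the full 21×15.5 rectangle (perimeter 73.00 mm); the cylinder at (-1.5, 0) is not intersected at this z (z outside [4.5, 28]); Taking the union: only the 21×15.5 cube is present, so the union is just that shape — boundary = 73.00 mm; (rotated 65° about Z; rotation is an isometry so areas/perimeters/island counts are preserved). So its perimeter = 73.00 mm. Layer 29 is larger (73.00 vs 56.39 mm).

layer 29 (z = 4.35 mm)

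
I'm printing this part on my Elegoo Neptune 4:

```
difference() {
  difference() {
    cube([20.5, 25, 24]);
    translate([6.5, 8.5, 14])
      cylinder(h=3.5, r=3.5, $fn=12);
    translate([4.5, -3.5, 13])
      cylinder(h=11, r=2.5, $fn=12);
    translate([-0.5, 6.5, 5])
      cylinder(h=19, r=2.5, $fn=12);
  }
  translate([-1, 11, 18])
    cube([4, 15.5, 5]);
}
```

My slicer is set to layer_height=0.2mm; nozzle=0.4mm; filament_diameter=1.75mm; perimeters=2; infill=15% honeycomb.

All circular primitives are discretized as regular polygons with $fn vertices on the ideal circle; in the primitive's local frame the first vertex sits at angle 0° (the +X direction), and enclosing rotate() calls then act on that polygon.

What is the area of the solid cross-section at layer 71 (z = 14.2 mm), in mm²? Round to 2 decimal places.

At z = 14.2 mm: the cube (footprint 20.5×25) is included at this height (area 512.50 mm²); the r=3.5 cylinder at (6.5, 8.5) contributes a regular 12-gon of circumradius 3.5 (area = (12/2)·3.500²·sin(360°/12) = 36.75 mm²); the cylinder at (4.5, -3.5): section is a regular 12-gon, circumradius r=2.5 (area = (12/2)·2.500²·sin(360°/12) = 18.75 mm²); the r=2.5 cylinder at (-0.5, 6.5) contributes a regular 12-gon of circumradius 2.5 (area = (12/2)·2.500²·sin(360°/12) = 18.75 mm²); Subtracting the remaining from the first: starting from the 20.5×25 cube (512.50 mm²), the r=3.5 cylinder at (6.5, 8.5) lies wholly inside it (removes its full 36.75 mm² and its 21.74 mm outline becomes a hole wall); the r=2.5 cylinder at (4.5, -3.5) misses the remaining region (no effect); the r=2.5 cylinder at (-0.5, 6.5) partially overlaps it — only the 6.94 mm² overlap (of its 18.75 mm²) is removed, clipping the outline — area = 468.81 mm²; the cube at (-1, 11) does not reach this height (z outside [18, 23]); Subtracting the remaining from the first: none of the subtracted shapes is present at this height, so the result so far is unchanged — area = 468.81 mm². Overall, the cross-section is one region with 1 hole. Net area = 468.81 mm².

468.81 mm²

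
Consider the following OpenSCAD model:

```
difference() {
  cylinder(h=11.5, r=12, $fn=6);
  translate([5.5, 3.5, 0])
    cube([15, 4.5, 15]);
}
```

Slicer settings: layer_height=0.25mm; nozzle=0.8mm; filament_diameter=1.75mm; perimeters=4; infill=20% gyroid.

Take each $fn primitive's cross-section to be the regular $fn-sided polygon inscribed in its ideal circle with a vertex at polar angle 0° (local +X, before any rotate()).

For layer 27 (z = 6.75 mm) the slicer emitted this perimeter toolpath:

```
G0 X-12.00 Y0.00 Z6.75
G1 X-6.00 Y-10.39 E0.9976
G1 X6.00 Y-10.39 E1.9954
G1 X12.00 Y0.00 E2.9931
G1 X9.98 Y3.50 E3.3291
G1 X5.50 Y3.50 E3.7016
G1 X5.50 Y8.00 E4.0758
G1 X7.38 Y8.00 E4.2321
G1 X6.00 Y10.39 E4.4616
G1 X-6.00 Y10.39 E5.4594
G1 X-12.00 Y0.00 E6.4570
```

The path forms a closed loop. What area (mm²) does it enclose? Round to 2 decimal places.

359.73 mm²

Apply the shoelace formula to the sequence of (X, Y) vertices; enclosed area = 359.73 mm².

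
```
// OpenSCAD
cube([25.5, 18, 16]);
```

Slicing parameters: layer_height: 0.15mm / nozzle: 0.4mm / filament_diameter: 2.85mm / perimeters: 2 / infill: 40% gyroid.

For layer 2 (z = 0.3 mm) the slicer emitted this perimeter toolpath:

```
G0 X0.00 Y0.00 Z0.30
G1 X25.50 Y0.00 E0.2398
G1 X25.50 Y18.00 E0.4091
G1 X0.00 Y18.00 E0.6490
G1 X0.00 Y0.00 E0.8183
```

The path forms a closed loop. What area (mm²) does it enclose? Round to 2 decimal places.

Apply the shoelace formula to the sequence of (X, Y) vertices; enclosed area = 459.00 mm².

459.00 mm²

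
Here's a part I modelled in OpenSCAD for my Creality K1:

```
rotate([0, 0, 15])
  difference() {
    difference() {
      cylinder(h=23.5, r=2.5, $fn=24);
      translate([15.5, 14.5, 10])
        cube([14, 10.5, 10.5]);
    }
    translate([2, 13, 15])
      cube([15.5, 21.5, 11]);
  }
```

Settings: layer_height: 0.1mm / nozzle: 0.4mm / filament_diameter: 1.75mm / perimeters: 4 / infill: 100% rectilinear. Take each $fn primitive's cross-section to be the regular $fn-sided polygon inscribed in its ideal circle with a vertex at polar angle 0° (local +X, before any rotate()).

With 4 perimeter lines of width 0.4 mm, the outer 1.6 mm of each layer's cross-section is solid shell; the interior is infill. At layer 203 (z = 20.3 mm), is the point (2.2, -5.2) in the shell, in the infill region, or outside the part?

At z = 20.3 mm: the r=2.5 cylinder gives a regular 24-gon of circumradius 2.5 (constant along its height); the cube at (15.5, 14.5) is present — its section is the full 14×10.5 rectangle; After the difference (first − rest): starting from the r=2.5 cylinder, the 14×10.5 cube at (15.5, 14.5) misses the remaining region (no effect) — 1 connected region; the 15.5×21.5 cube at (2, 13) contributes its full rectangle; After the difference (first − rest): starting from the result so far, the 15.5×21.5 cube at (2, 13) misses the remaining region (no effect) — 1 connected region; (rotated 15° about Z; rotation is an isometry so areas/perimeters/island counts are preserved). Overall, the cross-section is a single solid region. Undo the 15° rotation: the query point maps to (0.779, -5.592) in the un-rotated model frame. The nearest boundary edge runs (0.65, -2.41)→(-0.00, -2.50); distance from the point to it = 3.17 mm. The point is not inside any of the regions above, so it lies outside the cross-section (3.17 mm from the nearest boundary).

outside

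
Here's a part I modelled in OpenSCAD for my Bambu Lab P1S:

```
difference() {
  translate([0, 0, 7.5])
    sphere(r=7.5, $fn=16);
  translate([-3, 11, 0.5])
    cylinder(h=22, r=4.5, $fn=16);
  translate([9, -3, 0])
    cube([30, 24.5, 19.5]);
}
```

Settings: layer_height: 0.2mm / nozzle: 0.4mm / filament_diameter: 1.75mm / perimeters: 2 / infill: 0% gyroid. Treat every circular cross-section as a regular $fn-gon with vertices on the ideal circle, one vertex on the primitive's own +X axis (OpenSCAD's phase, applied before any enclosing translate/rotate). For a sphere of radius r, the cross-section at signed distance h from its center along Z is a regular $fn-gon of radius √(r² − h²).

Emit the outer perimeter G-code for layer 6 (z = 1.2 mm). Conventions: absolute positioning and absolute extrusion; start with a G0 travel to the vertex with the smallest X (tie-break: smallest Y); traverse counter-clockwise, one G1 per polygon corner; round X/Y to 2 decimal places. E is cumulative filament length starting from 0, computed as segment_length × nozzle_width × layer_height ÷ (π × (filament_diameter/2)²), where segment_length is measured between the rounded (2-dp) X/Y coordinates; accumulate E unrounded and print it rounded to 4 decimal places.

G0 X-4.07 Y0.00 Z1.20
G1 X-3.76 Y-1.56 E0.0529
G1 X-2.88 Y-2.88 E0.1057
G1 X-1.56 Y-3.76 E0.1584
G1 X0.00 Y-4.07 E0.2113
G1 X1.56 Y-3.76 E0.2642
G1 X2.88 Y-2.88 E0.3170
G1 X3.76 Y-1.56 E0.3698
G1 X4.07 Y0.00 E0.4227
G1 X3.76 Y1.56 E0.4756
G1 X2.88 Y2.88 E0.5283
G1 X1.56 Y3.76 E0.5811
G1 X0.00 Y4.07 E0.6340
G1 X-1.56 Y3.76 E0.6869
G1 X-2.88 Y2.88 E0.7397
G1 X-3.76 Y1.56 E0.7924
G1 X-4.07 Y0.00 E0.8453

At z = 1.2 mm: the r=7.5 sphere slices to a regular 16-gon of circumradius 4.069 (√(r²−h²) with h=6.3 from center); the r=4.5 cylinder at (-3, 11) contributes a regular 16-gon of circumradius 4.5; the cube at (9, -3) is present — its section is the full 30×24.5 rectangle; Subtracting the remaining from the first: starting from the r=7.5 sphere, the r=4.5 cylinder at (-3, 11) misses the remaining region (no effect); the 30×24.5 cube at (9, -3) misses the remaining region (no effect) — 1 connected region. The outline is a single polygon with 16 vertices. Extrusion per mm of travel: 0.4 × 0.2 / (π × 0.875²) = 0.033260. Accumulating E over each segment gives final E = 0.8453.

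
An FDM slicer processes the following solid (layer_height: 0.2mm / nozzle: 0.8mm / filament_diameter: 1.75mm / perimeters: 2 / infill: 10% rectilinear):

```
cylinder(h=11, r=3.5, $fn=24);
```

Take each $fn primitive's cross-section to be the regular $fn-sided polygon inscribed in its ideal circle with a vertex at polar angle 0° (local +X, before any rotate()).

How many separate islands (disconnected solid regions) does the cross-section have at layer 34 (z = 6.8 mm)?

At z = 6.8 mm: the cylinder: section is a regular 24-gon, circumradius r=3.5. Overall, the cross-section is a single solid region. Island count = 1.

1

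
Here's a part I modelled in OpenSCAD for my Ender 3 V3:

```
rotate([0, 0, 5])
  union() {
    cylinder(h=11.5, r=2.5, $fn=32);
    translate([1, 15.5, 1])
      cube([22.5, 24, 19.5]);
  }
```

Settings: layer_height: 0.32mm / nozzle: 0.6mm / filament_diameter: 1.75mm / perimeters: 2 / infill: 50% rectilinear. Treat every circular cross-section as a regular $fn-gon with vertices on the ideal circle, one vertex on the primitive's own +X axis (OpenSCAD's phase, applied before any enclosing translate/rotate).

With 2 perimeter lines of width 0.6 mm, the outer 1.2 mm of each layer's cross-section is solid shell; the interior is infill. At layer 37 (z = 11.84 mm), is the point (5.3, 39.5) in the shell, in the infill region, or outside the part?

shell

At z = 11.84 mm: the cylinder does not reach this height (z outside [0, 11.5]); the cube at (1, 15.5) (footprint 22.5×24) is included at this height; Taking the union: only the 22.5×24 cube at (1, 15.5) is present, so the union is just that shape — 1 connected region; (whole slice rotated 5° about Z — lengths, areas and connectivity unchanged). Overall, the cross-section is a single solid region. Undo the 5° rotation: the query point maps to (8.722, 38.888) in the un-rotated model frame. The nearest boundary edge runs (23.50, 39.50)→(1.00, 39.50); distance from the point to it = 0.61 mm. The point is inside the cross-section, 0.61 mm from the nearest boundary — within the 1.2 mm shell band (2 × 0.6).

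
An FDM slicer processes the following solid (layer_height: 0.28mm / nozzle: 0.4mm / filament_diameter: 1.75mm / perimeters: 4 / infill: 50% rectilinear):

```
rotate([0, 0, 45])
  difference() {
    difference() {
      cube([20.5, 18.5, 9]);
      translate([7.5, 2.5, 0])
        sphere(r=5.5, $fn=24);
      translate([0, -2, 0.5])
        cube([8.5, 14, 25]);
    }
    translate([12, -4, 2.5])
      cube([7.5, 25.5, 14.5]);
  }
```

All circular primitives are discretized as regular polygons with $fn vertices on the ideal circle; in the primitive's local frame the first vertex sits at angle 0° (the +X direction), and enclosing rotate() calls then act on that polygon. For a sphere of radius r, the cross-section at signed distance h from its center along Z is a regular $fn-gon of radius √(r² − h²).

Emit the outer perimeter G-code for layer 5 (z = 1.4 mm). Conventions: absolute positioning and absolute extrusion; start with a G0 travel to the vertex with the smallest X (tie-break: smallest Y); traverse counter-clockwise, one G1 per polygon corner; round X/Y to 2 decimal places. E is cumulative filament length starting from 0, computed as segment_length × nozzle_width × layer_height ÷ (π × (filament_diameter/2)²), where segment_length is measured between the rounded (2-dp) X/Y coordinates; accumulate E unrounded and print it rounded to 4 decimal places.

G0 X-13.08 Y13.08 Z1.40
G1 X-8.49 Y8.49 E0.3023
G1 X-2.47 Y14.50 E0.6984
G1 X0.57 Y11.45 E0.8989
G1 X0.88 Y11.68 E0.9169
G1 X2.16 Y12.21 E0.9814
G1 X3.54 Y12.39 E1.0462
G1 X4.91 Y12.21 E1.1105
G1 X6.19 Y11.68 E1.1750
G1 X7.30 Y10.83 E1.2401
G1 X8.14 Y9.73 E1.3046
G1 X8.61 Y8.61 E1.3611
G1 X14.50 Y14.50 E1.7490
G1 X1.41 Y27.58 E2.6107
G1 X-13.08 Y13.08 E3.5652

At z = 1.4 mm: the cube is present — its section is the full 20.5×18.5 rectangle; the r=5.5 sphere at (7.5, 2.5) slices to a regular 24-gon of circumradius 5.319 (√(r²−h²) with h=1.4 from center); the cube at (0, -2) is present — its section is the full 8.5×14 rectangle; Taking the first minus the rest: starting from the 20.5×18.5 cube, the r=5.5 sphere at (7.5, 2.5) partially overlaps it — only the 69.35 mm² overlap (of its 87.86 mm²) is removed, clipping the outline; the 8.5×14 cube at (0, -2) partially overlaps it — only the 59.57 mm² overlap (of its 119.00 mm²) is removed, clipping the outline — 1 connected region; the cube at (12, -4) is absent (z outside [2.5, 17]); After the difference (first − rest): none of the subtracted shapes is present at this height, so the result so far is unchanged — 1 connected region; (rotated 45° about Z; rotation is an isometry so areas/perimeters/island counts are preserved). The outline is a single polygon with 14 vertices. Extrusion per mm of travel: 0.4 × 0.28 / (π × 0.875²) = 0.046564. Accumulating E over each segment gives final E = 3.5652.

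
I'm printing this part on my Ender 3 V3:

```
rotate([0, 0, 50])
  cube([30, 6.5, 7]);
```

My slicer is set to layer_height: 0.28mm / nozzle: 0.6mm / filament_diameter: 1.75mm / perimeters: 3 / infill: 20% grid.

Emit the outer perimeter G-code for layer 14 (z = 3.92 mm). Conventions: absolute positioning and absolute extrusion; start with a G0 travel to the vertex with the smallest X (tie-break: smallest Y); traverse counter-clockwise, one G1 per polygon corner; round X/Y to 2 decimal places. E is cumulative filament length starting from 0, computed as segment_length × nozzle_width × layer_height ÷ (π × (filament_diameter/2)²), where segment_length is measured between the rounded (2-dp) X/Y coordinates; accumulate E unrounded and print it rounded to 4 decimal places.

At z = 3.92 mm: the cube is present — its section is the full 30×6.5 rectangle; (rotated 50° about Z; rotation is an isometry so areas/perimeters/island counts are preserved). The outline is a single polygon with 4 vertices. Extrusion per mm of travel: 0.6 × 0.28 / (π × 0.875²) = 0.069846. Accumulating E over each segment gives final E = 5.0986.

G0 X-4.98 Y4.18 Z3.92
G1 X0.00 Y0.00 E0.4541
G1 X19.28 Y22.98 E2.5493
G1 X14.30 Y27.16 E3.0034
G1 X-4.98 Y4.18 E5.0986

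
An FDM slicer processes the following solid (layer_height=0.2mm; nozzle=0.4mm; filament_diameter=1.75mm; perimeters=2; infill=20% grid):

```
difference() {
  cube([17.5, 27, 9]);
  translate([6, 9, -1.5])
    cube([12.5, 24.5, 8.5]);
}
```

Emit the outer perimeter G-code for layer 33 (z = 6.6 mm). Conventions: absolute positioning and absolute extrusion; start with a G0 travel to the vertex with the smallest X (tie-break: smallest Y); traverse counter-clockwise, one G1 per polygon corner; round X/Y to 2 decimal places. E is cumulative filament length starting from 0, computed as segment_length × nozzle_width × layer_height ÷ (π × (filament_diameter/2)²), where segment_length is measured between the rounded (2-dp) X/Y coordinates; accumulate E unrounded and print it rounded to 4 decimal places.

At z = 6.6 mm: the cube (footprint 17.5×27) is included at this height; the 12.5×24.5 cube at (6, 9) contributes its full rectangle; After the difference (first − rest): starting from the 17.5×27 cube, the 12.5×24.5 cube at (6, 9) partially overlaps it — only the 207.00 mm² overlap (of its 306.25 mm²) is removed, clipping the outline — 1 connected region. The outline is a single polygon with 6 vertices. Extrusion per mm of travel: 0.4 × 0.2 / (π × 0.875²) = 0.033260. Accumulating E over each segment gives final E = 2.9602.

G0 X0.00 Y0.00 Z6.60
G1 X17.50 Y0.00 E0.5821
G1 X17.50 Y9.00 E0.8814
G1 X6.00 Y9.00 E1.2639
G1 X6.00 Y27.00 E1.8626
G1 X0.00 Y27.00 E2.0621
G1 X0.00 Y0.00 E2.9602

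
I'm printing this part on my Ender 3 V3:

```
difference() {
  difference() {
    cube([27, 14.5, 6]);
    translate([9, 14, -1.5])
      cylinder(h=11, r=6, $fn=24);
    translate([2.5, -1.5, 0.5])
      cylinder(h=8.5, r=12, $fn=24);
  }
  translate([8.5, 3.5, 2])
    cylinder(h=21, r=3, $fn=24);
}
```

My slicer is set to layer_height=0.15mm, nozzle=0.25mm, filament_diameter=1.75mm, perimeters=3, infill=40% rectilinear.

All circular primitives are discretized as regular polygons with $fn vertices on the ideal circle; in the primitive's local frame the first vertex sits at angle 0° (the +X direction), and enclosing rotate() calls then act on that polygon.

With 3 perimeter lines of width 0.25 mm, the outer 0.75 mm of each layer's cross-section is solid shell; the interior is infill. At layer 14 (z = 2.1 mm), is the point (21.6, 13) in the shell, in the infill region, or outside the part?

infill

At z = 2.1 mm: the cube (footprint 27×14.5) is included at this height; the cylinder at (9, 14): section is a regular 24-gon, circumradius r=6; the cylinder at (2.5, -1.5): section is a regular 24-gon, circumradius r=12; Subtracting the remaining from the first: starting from the 27×14.5 cube, the r=6 cylinder at (9, 14) partially overlaps it — only the 61.87 mm² overlap (of its 111.81 mm²) is removed, clipping the outline; the r=12 cylinder at (2.5, -1.5) partially overlaps it — only the 115.56 mm² overlap (of its 447.24 mm²) is removed, clipping the outline — 2 connected regions; the cylinder at (8.5, 3.5): section is a regular 24-gon, circumradius r=3; After the difference (first − rest): starting from the result so far, the r=3 cylinder at (8.5, 3.5) misses the remaining region (no effect) — 2 connected regions. Overall, the cross-section has 2 separate islands. The nearest boundary edge runs (14.93, 14.50)→(27.00, 14.50); distance from the point to it = 1.50 mm. (Shell/infill is judged within the island containing the point — the largest one.) The point is inside the cross-section and 1.50 mm from the nearest boundary — more than the 0.75 mm shell width (3 × 0.25), so it's in the infill interior.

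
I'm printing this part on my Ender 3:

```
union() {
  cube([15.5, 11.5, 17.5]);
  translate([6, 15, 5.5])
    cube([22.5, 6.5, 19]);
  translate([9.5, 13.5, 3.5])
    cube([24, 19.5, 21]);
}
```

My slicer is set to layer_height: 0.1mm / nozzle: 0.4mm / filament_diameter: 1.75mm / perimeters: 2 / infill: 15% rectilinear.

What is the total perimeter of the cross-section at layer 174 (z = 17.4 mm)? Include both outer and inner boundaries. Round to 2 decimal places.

At z = 17.4 mm: the 15.5×11.5 cube contributes its full rectangle (perimeter 54.00 mm); the cube at (6, 15) (footprint 22.5×6.5) is included at this height (perimeter 58.00 mm); the cube at (9.5, 13.5) is present — its section is the full 24×19.5 rectangle (perimeter 87.00 mm); Merging all regions: the regions partially overlap (shared area 123.50 mm²), so the edge portions inside another operand are dropped and the merged outline is re-measured after clipping — boundary = 148.00 mm. Overall, the cross-section has 2 separate islands. Total boundary length (outer) = 148.00 mm.

148.00 mm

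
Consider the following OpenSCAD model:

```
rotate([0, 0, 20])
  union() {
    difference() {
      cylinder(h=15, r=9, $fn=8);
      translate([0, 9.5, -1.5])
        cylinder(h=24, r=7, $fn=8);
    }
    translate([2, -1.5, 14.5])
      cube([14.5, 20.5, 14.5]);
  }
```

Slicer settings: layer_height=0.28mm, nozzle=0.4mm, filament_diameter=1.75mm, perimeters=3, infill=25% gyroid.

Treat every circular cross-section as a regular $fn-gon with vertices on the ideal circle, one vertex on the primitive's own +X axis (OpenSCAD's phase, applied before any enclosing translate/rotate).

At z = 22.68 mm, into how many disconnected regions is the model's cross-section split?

At z = 22.68 mm: the cylinder is absent (z outside [0, 15]); the cylinder at (0, 9.5) is not intersected at this z (z outside [-1.5, 22.5]); Subtracting the remaining from the first: the first operand is absent here, so nothing remains; the 14.5×20.5 cube at (2, -1.5) contributes its full rectangle; Merging all regions: only the 14.5×20.5 cube at (2, -1.5) is present, so the union is just that shape — 1 connected region; (whole slice rotated 20° about Z — lengths, areas and connectivity unchanged). The result has 1 disconnected region.

1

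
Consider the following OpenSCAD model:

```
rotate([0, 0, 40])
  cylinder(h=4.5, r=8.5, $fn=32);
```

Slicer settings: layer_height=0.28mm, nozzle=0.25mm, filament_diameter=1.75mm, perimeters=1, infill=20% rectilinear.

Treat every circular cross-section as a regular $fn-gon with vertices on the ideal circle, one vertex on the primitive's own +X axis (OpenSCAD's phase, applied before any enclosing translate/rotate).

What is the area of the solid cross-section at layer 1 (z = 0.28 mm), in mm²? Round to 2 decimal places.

At z = 0.28 mm: the r=8.5 cylinder gives a regular 32-gon of circumradius 8.5 (constant along its height) (area = (32/2)·8.500²·sin(360°/32) = 225.52 mm²); (whole slice rotated 40° about Z — lengths, areas and connectivity unchanged). Overall, the cross-section is a single solid region. Net area = 225.52 mm².

225.52 mm²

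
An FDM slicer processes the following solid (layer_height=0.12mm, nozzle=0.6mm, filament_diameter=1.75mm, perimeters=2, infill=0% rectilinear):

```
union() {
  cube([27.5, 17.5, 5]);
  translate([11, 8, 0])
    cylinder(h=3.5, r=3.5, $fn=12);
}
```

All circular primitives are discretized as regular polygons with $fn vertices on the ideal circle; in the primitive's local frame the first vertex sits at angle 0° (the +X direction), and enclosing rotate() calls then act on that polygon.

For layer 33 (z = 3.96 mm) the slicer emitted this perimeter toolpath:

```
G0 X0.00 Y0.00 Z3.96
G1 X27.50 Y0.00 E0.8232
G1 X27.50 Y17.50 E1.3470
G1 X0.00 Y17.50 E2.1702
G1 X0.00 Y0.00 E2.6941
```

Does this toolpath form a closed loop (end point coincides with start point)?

Start point (G0): (0.00, 0.00). End point (last G1): the path returns to the start — closed.

yes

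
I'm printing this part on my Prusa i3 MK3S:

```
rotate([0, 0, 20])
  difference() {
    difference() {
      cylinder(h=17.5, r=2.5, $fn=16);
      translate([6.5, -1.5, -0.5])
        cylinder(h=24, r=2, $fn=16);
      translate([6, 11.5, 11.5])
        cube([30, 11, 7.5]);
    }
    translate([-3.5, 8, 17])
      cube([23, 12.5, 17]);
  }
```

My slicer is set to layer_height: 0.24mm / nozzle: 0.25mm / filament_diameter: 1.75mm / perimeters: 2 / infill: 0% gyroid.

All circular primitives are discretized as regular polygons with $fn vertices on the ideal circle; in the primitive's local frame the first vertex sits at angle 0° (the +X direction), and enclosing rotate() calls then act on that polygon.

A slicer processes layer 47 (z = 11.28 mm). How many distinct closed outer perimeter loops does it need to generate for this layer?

At z = 11.28 mm: the r=2.5 cylinder contributes a regular 16-gon of circumradius 2.5; the r=2 cylinder at (6.5, -1.5) gives a regular 16-gon of circumradius 2 (constant along its height); the cube at (6, 11.5) is absent (z outside [11.5, 19]); Taking the first minus the rest: starting from the r=2.5 cylinder, the r=2 cylinder at (6.5, -1.5) misses the remaining region (no effect) — 1 connected region; the cube at (-3.5, 8) is absent (z outside [17, 34]); Taking the first minus the rest: none of the subtracted shapes is present at this height, so that combined region is unchanged — 1 connected region; (whole slice rotated 20° about Z — lengths, areas and connectivity unchanged). The result has 1 disconnected region.

1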